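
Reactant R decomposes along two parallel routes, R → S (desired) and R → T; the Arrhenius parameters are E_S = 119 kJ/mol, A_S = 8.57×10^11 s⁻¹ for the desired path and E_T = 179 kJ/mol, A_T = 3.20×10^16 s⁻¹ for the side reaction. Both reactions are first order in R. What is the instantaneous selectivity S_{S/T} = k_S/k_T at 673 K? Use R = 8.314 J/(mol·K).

With equal orders, S_{S/T} = k_S/k_T = (A_S/A_T)·exp[(E_T−E_S)/(RT)].
(E_T−E_S)/(RT) = (179−119)×10³/(8.314×673) = 60000/5595 = 10.72.
k_S/k_T = (8.57×10^11/3.20×10^16)·exp(10.72) = 2.678×10^-5 × 45399 = 1.22.

1.22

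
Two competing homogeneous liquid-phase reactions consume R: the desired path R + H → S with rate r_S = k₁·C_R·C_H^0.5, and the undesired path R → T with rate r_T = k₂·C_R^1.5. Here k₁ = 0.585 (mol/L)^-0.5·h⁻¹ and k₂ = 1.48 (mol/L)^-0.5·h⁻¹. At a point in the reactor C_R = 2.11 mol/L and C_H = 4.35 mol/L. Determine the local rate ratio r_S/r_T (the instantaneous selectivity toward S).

0.568

S_{S/T} = r_S/r_T = (k₁·C_R·C_H^0.5)/(k₂·C_R^1.5) = (k₁/k₂)·C_R^-0.5·C_H^0.5.
= (0.585×2.110×4.350^0.5) / (1.48×2.110^1.5) = 2.574/4.536 = 0.568.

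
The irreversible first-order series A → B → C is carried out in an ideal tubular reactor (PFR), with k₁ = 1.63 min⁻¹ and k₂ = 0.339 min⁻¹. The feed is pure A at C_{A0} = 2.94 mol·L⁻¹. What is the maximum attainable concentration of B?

1.95 mol·L⁻¹

At the optimum, C_{B,max}/C_{A0} = (k₁/k₂)^[k₂/(k₂−k₁)].
= (1.63/0.339)^(0.339/(0.339−1.63)) = (4.808)^(-0.2626) = 0.6621.
C_{B,max} = 0.6621×2.94 = 1.95 mol·L⁻¹.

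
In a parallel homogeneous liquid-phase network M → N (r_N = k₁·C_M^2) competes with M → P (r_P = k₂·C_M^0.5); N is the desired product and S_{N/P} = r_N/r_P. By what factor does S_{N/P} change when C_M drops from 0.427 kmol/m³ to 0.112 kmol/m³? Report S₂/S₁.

S_{N/P} = (k₁/k₂)·C_M^1.5, so S₂/S₁ = (C_{M,2}/C_{M,1})^1.5.
= (0.112/0.427)^1.5 = (0.2623)^1.5 = 0.134.
Selectivity toward N falls as C_M falls — high-concentration operation is favoured.

0.134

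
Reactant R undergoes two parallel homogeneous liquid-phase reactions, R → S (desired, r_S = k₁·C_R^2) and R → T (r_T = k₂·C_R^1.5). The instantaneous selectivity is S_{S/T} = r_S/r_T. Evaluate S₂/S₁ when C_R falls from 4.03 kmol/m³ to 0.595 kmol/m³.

0.384

S_{S/T} = (k₁/k₂)·C_R^0.5, so S₂/S₁ = (C_{R,2}/C_{R,1})^0.5.
= (0.595/4.03)^0.5 = (0.1476)^0.5 = 0.384.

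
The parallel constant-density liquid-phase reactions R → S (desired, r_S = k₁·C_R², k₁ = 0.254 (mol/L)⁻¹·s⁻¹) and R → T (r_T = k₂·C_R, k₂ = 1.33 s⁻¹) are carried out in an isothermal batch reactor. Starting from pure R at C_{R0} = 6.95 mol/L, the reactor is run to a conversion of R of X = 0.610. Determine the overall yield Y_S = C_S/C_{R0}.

0.288

C_R = C_{R0}(1−X) = 2.711 mol/L.
Along a PFR/batch, dC_T/dC_R = −r_T/(r_S+r_T) = −k₂/(k₂+k₁·C_R).
Integrating from C_{R0} to C_R: C_T = (1.33/0.254)·ln[(1.33+0.254·6.95)/(1.33+0.254·2.71)] = 5.236·ln(3.095/2.018) = 2.239 mol/L.
Then C_S = (C_{R0}−C_R) − C_T = 4.239 − 2.239 = 2.001 mol/L.
Y_S = C_S/C_{R0} = 2.001/6.95 = 0.288.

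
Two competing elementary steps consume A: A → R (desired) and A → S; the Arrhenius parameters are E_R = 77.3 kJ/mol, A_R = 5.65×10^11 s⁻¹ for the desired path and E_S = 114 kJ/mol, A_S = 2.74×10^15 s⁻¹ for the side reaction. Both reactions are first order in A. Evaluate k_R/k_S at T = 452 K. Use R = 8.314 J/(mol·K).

k_R/k_S = (A_R/A_S)·exp[−(E_R−E_S)/(RT)] = (A_R/A_S)·exp[(E_S−E_R)/(RT)].
(E_S−E_R)/(RT) = (114−77.3)×10³/(8.314×452) = 36700/3758 = 9.766.
k_R/k_S = (5.65×10^11/2.74×10^15)·exp(9.766) = 2.062×10^-4 × 17431 = 3.59.
Since E_R < E_S, lowering the temperature improves selectivity toward R.

3.59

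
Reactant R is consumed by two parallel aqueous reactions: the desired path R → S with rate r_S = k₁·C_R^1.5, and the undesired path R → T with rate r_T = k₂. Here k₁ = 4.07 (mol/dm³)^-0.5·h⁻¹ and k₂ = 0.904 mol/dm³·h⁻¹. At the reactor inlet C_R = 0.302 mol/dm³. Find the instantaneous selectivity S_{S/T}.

0.747

S_{S/T} = r_S/r_T = (k₁·C_R^1.5)/(k₂) = (k₁/k₂)·C_R^1.5.
= (4.07×0.3020^1.5) / (0.904) = 0.6755/0.9040 = 0.747.
Since the desired path is higher order in R, keeping C_R high (PFR or concentrated feed) favours S.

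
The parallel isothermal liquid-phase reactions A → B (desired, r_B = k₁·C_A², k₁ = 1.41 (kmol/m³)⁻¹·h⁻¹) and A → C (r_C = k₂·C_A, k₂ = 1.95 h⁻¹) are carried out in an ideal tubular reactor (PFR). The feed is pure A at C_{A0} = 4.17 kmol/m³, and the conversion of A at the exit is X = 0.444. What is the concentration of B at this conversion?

1.29 kmol/m³

C_A = C_{A0}(1−X) = 2.319 kmol/m³.
Along a PFR/batch, dC_C/dC_A = −r_C/(r_B+r_C) = −k₂/(k₂+k₁·C_A).
Integrating from C_{A0} to C_A: C_C = (1.95/1.41)·ln[(1.95+1.41·4.17)/(1.95+1.41·2.32)] = 1.383·ln(7.830/5.219) = 0.5609 kmol/m³.
Then C_B = (C_{A0}−C_A) − C_C = 1.851 − 0.5609 = 1.291 kmol/m³.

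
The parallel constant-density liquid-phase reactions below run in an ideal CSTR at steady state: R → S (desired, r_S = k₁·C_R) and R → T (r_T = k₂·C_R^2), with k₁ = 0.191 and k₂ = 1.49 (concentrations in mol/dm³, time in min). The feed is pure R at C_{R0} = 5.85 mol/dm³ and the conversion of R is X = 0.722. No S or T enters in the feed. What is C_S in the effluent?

0.309 mol/dm³

Exit C_R = C_{R0}(1−X) = 5.85×0.278 = 1.626 mol/dm³.
In a CSTR the entire volume is at exit conditions, so r_S = 0.191×1.626 = 0.3106 and r_T = 1.49×1.626^2 = 3.941.
Fraction of consumed R going to S: r_S/(r_S+r_T) = 0.07306.
C_S = 0.07306·C_{R0}·X = 0.07306×5.85×0.722 = 0.309 mol/dm³.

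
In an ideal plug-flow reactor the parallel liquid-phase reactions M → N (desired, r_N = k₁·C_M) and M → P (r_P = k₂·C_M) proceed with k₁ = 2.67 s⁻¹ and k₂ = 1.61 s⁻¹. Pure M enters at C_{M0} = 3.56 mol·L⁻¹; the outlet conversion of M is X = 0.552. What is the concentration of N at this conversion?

1.23 mol·L⁻¹

C_M = C_{M0}(1−X) = 1.595 mol·L⁻¹.
Both paths are first order in M, so the instantaneous fraction to N is constant: dC_N/d(−C_M) = k₁/(k₁+k₂) = 0.6238.
C_N = 0.6238·(C_{M0}−C_M) = 0.6238×1.965 = 1.23 mol·L⁻¹.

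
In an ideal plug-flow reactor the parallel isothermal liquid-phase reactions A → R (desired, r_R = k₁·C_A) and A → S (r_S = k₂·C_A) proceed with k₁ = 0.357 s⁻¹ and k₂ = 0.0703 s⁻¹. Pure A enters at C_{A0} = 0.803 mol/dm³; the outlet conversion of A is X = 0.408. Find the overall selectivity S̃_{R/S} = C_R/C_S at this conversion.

5.08

C_A = C_{A0}(1−X) = 0.4754 mol/dm³.
Both paths are first order in A, so the instantaneous fraction to R is constant: dC_R/d(−C_A) = k₁/(k₁+k₂) = 0.8355.
C_R = 0.8355·(C_{A0}−C_A) = 0.8355×0.3276 = 0.274 mol/dm³.
C_S = (C_{A0}−C_A)−C_R = 0.05390 mol/dm³; S̃_{R/S} = 0.2737/0.05390 = 5.08.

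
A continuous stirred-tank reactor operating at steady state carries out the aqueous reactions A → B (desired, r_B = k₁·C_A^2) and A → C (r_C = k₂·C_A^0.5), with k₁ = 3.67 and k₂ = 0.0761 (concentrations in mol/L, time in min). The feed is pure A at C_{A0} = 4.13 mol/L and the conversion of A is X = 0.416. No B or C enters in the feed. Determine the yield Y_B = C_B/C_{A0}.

Exit C_A = C_{A0}(1−X) = 4.13×0.584 = 2.412 mol/L.
In a CSTR the entire volume is at exit conditions, so r_B = 3.67×2.412^2 = 21.35 and r_C = 0.0761×2.412^0.5 = 0.1182.
Fraction of consumed A going to B: r_B/(r_B+r_C) = 0.9945.
C_B = 0.9945·C_{A0}·X = 0.9945×4.13×0.416 = 1.71 mol/L; Y_B = C_B/C_{A0} = 0.414.

0.414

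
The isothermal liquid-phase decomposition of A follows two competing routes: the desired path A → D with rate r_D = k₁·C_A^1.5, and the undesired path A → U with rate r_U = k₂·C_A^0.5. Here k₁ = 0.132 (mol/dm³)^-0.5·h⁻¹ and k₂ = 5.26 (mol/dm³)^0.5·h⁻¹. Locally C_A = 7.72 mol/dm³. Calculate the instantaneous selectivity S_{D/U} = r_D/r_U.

S_{D/U} = r_D/r_U = (k₁·C_A^1.5)/(k₂·C_A^0.5) = (k₁/k₂)·C_A.
= (0.132×7.720^1.5) / (5.26×7.720^0.5) = 2.831/14.61 = 0.194.
Since the desired path is higher order in A, keeping C_A high (PFR or concentrated feed) favours D.

0.194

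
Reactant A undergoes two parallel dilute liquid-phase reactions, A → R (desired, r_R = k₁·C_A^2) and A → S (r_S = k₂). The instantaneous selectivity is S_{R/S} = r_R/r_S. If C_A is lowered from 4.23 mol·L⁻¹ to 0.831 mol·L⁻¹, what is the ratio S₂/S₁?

0.0386

S_{R/S} = (k₁/k₂)·C_A^2, so S₂/S₁ = (C_{A,2}/C_{A,1})^2.
= (0.831/4.23)^2 = (0.1965)^2 = 0.0386.
Selectivity toward R falls as C_A falls — high-concentration operation is favoured.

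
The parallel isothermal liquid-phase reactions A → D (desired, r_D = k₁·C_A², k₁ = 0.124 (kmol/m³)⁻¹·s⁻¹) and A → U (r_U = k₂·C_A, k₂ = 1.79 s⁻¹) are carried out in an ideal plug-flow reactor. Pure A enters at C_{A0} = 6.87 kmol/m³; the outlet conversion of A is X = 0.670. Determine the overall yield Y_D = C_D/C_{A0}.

0.159

C_A = C_{A0}(1−X) = 2.267 kmol/m³.
Along a PFR/batch, dC_U/dC_A = −r_U/(r_D+r_U) = −k₂/(k₂+k₁·C_A).
Integrating from C_{A0} to C_A: C_U = (1.79/0.124)·ln[(1.79+0.124·6.87)/(1.79+0.124·2.27)] = 14.44·ln(2.642/2.071) = 3.514 kmol/m³.
Then C_D = (C_{A0}−C_A) − C_U = 4.603 − 3.514 = 1.089 kmol/m³.
Y_D = C_D/C_{A0} = 1.089/6.87 = 0.159.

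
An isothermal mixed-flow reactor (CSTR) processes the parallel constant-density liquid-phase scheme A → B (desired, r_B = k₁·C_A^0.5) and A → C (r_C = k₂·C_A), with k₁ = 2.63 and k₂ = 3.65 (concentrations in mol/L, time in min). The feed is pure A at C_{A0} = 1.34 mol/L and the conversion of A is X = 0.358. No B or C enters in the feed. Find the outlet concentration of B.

Exit C_A = C_{A0}(1−X) = 1.34×0.642 = 0.8603 mol/L.
In a CSTR the entire volume is at exit conditions, so r_B = 2.63×0.8603^0.5 = 2.439 and r_C = 3.65×0.8603 = 3.140.
Fraction of consumed A going to B: r_B/(r_B+r_C) = 0.4372.
C_B = 0.4372·C_{A0}·X = 0.4372×1.34×0.358 = 0.210 mol/L.

0.210 mol/L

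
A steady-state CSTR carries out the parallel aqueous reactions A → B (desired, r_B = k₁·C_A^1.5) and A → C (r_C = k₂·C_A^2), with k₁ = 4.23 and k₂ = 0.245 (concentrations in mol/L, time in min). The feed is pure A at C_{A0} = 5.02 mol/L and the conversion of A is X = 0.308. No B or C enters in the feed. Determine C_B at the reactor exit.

1.40 mol/L

Exit C_A = C_{A0}(1−X) = 5.02×0.692 = 3.474 mol/L.
In a CSTR the entire volume is at exit conditions, so r_B = 4.23×3.474^1.5 = 27.39 and r_C = 0.245×3.474^2 = 2.957.
Fraction of consumed A going to B: r_B/(r_B+r_C) = 0.9026.
C_B = 0.9026·C_{A0}·X = 0.9026×5.02×0.308 = 1.40 mol/L.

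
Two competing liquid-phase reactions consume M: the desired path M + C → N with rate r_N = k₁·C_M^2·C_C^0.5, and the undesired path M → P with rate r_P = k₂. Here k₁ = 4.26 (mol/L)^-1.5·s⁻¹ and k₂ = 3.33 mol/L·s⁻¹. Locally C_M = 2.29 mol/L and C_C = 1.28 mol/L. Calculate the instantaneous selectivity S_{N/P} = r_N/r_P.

7.59

S_{N/P} = r_N/r_P = (k₁·C_M^2·C_C^0.5)/(k₂) = (k₁/k₂)·C_M^2·C_C^0.5.
= (4.26×2.290^2×1.280^0.5) / (3.33) = 25.27/3.330 = 7.59.
Since the desired path is higher order in M, keeping C_M high (PFR or concentrated feed) favours N.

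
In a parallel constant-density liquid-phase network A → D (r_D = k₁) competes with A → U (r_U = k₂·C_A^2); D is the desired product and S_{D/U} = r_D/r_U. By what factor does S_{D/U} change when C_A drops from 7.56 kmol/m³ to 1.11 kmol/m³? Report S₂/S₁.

S_{D/U} = (k₁/k₂)·C_A^-2, so S₂/S₁ = (C_{A,2}/C_{A,1})^-2.
= (1.11/7.56)^(-2) = (0.1468)^(-2) = 46.4.

46.4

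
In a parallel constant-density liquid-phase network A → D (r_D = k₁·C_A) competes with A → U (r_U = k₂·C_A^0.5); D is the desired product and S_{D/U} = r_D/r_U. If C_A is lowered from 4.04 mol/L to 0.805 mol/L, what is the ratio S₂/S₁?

S_{D/U} = (k₁/k₂)·C_A^0.5, so S₂/S₁ = (C_{A,2}/C_{A,1})^0.5.
= (0.805/4.04)^0.5 = (0.1993)^0.5 = 0.446.
Selectivity toward D falls as C_A falls — high-concentration operation is favoured.

0.446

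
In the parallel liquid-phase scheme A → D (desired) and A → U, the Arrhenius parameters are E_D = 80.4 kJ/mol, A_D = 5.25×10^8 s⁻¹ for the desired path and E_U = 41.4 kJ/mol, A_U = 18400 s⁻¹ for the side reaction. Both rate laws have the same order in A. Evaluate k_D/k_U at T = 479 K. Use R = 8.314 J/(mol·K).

With equal orders, S_{D/U} = k_D/k_U = (A_D/A_U)·exp[(E_U−E_D)/(RT)].
(E_U−E_D)/(RT) = (41.4−80.4)×10³/(8.314×479) = -39000/3982 = -9.793.
k_D/k_U = (5.25×10^8/18400)·exp(-9.793) = 28533 × 5.584×10^-5 = 1.59.

1.59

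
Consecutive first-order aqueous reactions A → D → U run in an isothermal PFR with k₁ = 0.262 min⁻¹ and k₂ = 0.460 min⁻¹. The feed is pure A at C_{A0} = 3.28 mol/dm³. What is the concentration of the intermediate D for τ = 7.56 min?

Solving the coupled first-order balances gives C_D(τ) = [k₁/(k₂−k₁)]·C_{A0}·(e^(−k₁τ) − e^(−k₂τ)).
e^(−k₁τ) = e^(−0.262×7.56) = e^(−1.981) = 0.1380; e^(−k₂τ) = e^(−3.478) = 0.03088.
C_D = 0.262×3.28/(0.460−0.262) × (0.1380−0.03088) = 4.340×0.1071 = 0.4648 mol/dm³.

0.465 mol/dm³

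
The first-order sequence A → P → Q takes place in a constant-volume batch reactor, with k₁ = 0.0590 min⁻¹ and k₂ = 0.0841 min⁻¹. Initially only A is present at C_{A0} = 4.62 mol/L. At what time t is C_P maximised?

Setting dC_P/dt = 0 gives t_opt = ln(k₂/k₁)/(k₂−k₁).
= ln(0.0841/0.0590)/(0.0841−0.0590) = ln(1.425)/0.02510 = 0.3545/0.02510 = 14.1 min.

14.1 min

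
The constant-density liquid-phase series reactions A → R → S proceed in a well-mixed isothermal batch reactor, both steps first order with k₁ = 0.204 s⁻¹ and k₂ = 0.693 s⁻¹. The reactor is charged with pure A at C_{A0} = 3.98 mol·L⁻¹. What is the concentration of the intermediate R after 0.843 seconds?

0.472 mol·L⁻¹

For first-order series with pure A initially, C_R(t) = k₁C_{A0}/(k₂−k₁)·(e^(−k₁t) − e^(−k₂t)).
e^(−k₁t) = e^(−0.204×0.843) = e^(−0.1720) = 0.8420; e^(−k₂t) = e^(−0.5842) = 0.5576.
C_R = 0.204×3.98/(0.693−0.204) × (0.8420−0.5576) = 1.660×0.2845 = 0.4723 mol·L⁻¹.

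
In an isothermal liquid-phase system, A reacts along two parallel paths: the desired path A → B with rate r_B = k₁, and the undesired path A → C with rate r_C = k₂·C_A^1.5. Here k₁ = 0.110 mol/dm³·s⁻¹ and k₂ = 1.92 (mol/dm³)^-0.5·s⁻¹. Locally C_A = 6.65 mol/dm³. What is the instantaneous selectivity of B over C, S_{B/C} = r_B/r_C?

0.00334

S_{B/C} = r_B/r_C = (k₁)/(k₂·C_A^1.5) = (k₁/k₂)·C_A^-1.5.
= (0.110) / (1.92×6.650^1.5) = 0.1100/32.93 = 0.00334.
The undesired path is higher order in A, so low C_A (CSTR or dilute feed) favours B.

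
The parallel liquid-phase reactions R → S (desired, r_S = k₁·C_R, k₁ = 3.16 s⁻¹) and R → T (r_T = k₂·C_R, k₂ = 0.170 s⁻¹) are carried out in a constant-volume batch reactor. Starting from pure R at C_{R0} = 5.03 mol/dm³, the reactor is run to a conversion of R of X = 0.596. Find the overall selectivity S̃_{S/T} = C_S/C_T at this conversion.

18.6

C_R = C_{R0}(1−X) = 2.032 mol/dm³.
Both paths are first order in R, so the instantaneous fraction to S is constant: dC_S/d(−C_R) = k₁/(k₁+k₂) = 0.9489.
C_S = 0.9489·(C_{R0}−C_R) = 0.9489×2.998 = 2.84 mol/dm³.
C_T = (C_{R0}−C_R)−C_S = 0.1530 mol/dm³; S̃_{S/T} = 2.845/0.1530 = 18.6.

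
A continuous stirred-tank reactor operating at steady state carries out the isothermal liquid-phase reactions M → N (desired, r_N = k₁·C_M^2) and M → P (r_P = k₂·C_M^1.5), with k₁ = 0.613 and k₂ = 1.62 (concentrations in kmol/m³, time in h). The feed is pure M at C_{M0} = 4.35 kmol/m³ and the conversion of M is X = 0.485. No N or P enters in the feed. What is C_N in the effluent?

Exit C_M = C_{M0}(1−X) = 4.35×0.515 = 2.240 kmol/m³.
A CSTR operates uniformly at the exit composition, giving r_N = 3.076 and r_P = 5.432 (each k·C_M^n at C_M = 2.240).
Fraction of consumed M going to N: r_N/(r_N+r_P) = 0.3616.
C_N = 0.3616·C_{M0}·X = 0.3616×4.35×0.485 = 0.763 kmol/m³.

0.763 kmol/m³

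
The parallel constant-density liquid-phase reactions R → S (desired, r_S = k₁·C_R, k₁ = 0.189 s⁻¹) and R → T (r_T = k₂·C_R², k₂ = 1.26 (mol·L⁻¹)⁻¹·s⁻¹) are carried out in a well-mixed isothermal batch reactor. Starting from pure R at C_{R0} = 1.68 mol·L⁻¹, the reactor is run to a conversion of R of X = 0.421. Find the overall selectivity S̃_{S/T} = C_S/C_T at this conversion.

0.116

C_R = C_{R0}(1−X) = 0.9727 mol·L⁻¹.
Along a PFR/batch, dC_S/dC_R = −r_S/(r_S+r_T) = −k₁/(k₁+k₂·C_R).
Integrating from C_{R0} to C_R: C_S = (0.189/1.26)·ln[(0.189+1.26·1.68)/(0.189+1.26·0.973)] = 0.1500·ln(2.306/1.415) = 0.07328 mol·L⁻¹.
C_T = (C_{R0}−C_R)−C_S = 0.6340 mol·L⁻¹; S̃_{S/T} = 0.07328/0.6340 = 0.116.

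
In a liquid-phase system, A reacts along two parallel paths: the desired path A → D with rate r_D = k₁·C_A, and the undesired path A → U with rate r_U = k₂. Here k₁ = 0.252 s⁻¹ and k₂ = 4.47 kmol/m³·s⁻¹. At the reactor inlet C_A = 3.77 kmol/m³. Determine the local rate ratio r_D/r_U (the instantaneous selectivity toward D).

S_{D/U} = r_D/r_U = (k₁·C_A)/(k₂) = (k₁/k₂)·C_A.
= (0.252×3.770) / (4.47) = 0.9500/4.470 = 0.213.
Since the desired path is higher order in A, keeping C_A high (PFR or concentrated feed) favours D.

0.213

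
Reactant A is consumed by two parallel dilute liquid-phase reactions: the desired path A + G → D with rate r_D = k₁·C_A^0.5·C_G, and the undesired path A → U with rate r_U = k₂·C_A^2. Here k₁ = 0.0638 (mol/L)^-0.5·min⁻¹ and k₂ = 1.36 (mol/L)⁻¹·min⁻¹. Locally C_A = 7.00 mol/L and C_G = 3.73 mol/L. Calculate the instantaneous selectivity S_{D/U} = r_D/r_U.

0.00945

S_{D/U} = r_D/r_U = (k₁·C_A^0.5·C_G)/(k₂·C_A^2) = (k₁/k₂)·C_A^-1.5·C_G.
= (0.0638×7.000^0.5×3.730) / (1.36×7.000^2) = 0.6296/66.64 = 0.00945.
The undesired path is higher order in A, so low C_A (CSTR or dilute feed) favours D.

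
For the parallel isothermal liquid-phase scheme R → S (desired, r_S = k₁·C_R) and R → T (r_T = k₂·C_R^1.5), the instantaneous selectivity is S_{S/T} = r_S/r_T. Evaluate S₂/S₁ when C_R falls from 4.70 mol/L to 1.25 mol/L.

1.94

S_{S/T} = (k₁/k₂)·C_R^-0.5, so S₂/S₁ = (C_{R,2}/C_{R,1})^-0.5.
= (1.25/4.70)^(-0.5) = (0.2660)^(-0.5) = 1.94.
Selectivity toward S rises as C_R falls — low-concentration operation is favoured.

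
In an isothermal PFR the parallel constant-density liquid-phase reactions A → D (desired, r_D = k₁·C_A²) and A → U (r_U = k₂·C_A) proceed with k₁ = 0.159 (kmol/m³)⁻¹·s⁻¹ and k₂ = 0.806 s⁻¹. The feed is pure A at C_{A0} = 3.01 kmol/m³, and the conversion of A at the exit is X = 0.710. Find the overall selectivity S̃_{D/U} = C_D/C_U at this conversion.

0.372

C_A = C_{A0}(1−X) = 0.8729 kmol/m³.
Along a PFR/batch, dC_U/dC_A = −r_U/(r_D+r_U) = −k₂/(k₂+k₁·C_A).
Integrating from C_{A0} to C_A: C_U = (0.806/0.159)·ln[(0.806+0.159·3.01)/(0.806+0.159·0.873)] = 5.069·ln(1.285/0.9448) = 1.557 kmol/m³.
Then C_D = (C_{A0}−C_A) − C_U = 2.137 − 1.557 = 0.5797 kmol/m³.
S̃_{D/U} = C_D/C_U = 0.5797/1.557 = 0.372.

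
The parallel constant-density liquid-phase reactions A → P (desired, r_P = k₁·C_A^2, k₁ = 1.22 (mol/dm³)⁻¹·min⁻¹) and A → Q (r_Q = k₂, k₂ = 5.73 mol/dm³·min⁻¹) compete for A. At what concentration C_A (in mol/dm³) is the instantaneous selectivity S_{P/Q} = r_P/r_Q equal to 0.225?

1.03 mol/dm³

S_{P/Q} = (k₁/k₂)·C_A^2 ⇒ C_A = (S·k₂/k₁)^(0.5).
= (0.225×5.73/1.22)^(0.5) = (1.057)^(0.5) = 1.03 mol/dm³.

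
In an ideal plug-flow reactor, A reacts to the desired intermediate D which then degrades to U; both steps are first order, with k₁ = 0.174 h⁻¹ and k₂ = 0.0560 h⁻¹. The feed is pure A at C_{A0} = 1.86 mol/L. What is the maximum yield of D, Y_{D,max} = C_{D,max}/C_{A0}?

At the optimum, C_{D,max}/C_{A0} = (k₁/k₂)^[k₂/(k₂−k₁)].
= (0.174/0.0560)^(0.0560/(0.0560−0.174)) = (3.107)^(-0.4746) = 0.5839.

0.584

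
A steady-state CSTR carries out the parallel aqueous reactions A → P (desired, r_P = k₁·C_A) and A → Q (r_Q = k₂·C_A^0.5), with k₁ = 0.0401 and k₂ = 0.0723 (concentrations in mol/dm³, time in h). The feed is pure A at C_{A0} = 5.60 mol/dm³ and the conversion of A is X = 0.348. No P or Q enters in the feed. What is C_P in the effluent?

1.00 mol/dm³

Exit C_A = C_{A0}(1−X) = 5.60×0.652 = 3.651 mol/dm³.
Rates in a CSTR are evaluated at the outlet concentration: r_P = 0.0401×3.651 = 0.1464, r_Q = 0.0723×3.651^0.5 = 0.1382.
Fraction of consumed A going to P: r_P/(r_P+r_Q) = 0.5145.
C_P = 0.5145·C_{A0}·X = 0.5145×5.60×0.348 = 1.00 mol/dm³.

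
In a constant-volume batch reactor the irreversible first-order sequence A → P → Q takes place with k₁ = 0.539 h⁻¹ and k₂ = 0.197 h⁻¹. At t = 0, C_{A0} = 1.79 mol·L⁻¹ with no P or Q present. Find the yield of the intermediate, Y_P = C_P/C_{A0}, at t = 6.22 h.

The intermediate concentration in a first-order A→B→C sequence is C_P = k₁C_{A0}(e^(−k₁t) − e^(−k₂t))/(k₂−k₁).
e^(−k₁t) = e^(−0.539×6.22) = e^(−3.353) = 0.03499; e^(−k₂t) = e^(−1.225) = 0.2937.
C_P = 0.539×1.79/(0.197−0.539) × (0.03499−0.2937) = (-2.821)×(-0.2587) = 0.7297 mol·L⁻¹.
Y_P = C_P/C_{A0} = 0.7297/1.79 = 0.408.

0.408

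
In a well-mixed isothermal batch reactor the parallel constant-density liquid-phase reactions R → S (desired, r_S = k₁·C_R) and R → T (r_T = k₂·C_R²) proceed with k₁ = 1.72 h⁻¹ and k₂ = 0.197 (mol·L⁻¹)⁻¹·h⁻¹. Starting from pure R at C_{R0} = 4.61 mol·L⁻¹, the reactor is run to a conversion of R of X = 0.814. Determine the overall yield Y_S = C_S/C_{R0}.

C_R = C_{R0}(1−X) = 0.8575 mol·L⁻¹.
Along a PFR/batch, dC_S/dC_R = −r_S/(r_S+r_T) = −k₁/(k₁+k₂·C_R).
Integrating from C_{R0} to C_R: C_S = (1.72/0.197)·ln[(1.72+0.197·4.61)/(1.72+0.197·0.857)] = 8.731·ln(2.628/1.889) = 2.884 mol·L⁻¹.
Y_S = C_S/C_{R0} = 2.884/4.61 = 0.626.

0.626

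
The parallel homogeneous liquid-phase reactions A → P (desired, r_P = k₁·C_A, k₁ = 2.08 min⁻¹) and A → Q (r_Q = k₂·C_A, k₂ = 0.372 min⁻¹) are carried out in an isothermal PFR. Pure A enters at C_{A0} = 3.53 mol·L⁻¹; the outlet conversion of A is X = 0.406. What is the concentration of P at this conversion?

1.22 mol·L⁻¹

C_A = C_{A0}(1−X) = 2.097 mol·L⁻¹.
Both paths are first order in A, so the instantaneous fraction to P is constant: dC_P/d(−C_A) = k₁/(k₁+k₂) = 0.8483.
C_P = 0.8483·(C_{A0}−C_A) = 0.8483×1.433 = 1.22 mol·L⁻¹.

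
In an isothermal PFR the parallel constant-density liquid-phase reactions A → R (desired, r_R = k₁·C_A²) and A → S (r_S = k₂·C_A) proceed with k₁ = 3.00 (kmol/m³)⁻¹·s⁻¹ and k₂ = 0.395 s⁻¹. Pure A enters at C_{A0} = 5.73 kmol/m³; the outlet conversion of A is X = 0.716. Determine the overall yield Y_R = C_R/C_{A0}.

0.688

C_A = C_{A0}(1−X) = 1.627 kmol/m³.
Along a PFR/batch, dC_S/dC_A = −r_S/(r_R+r_S) = −k₂/(k₂+k₁·C_A).
Integrating from C_{A0} to C_A: C_S = (0.395/3.00)·ln[(0.395+3.00·5.73)/(0.395+3.00·1.63)] = 0.1317·ln(17.59/5.277) = 0.1585 kmol/m³.
Then C_R = (C_{A0}−C_A) − C_S = 4.103 − 0.1585 = 3.944 kmol/m³.
Y_R = C_R/C_{A0} = 3.944/5.73 = 0.688.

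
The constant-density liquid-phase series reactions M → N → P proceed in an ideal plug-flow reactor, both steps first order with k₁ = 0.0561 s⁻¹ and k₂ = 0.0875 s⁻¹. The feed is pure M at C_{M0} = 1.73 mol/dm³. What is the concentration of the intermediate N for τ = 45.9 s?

The intermediate concentration in a first-order A→B→C sequence is C_N = k₁C_{M0}(e^(−k₁τ) − e^(−k₂τ))/(k₂−k₁).
e^(−k₁τ) = e^(−0.0561×45.9) = e^(−2.575) = 0.07615; e^(−k₂τ) = e^(−4.016) = 0.01802.
C_N = 0.0561×1.73/(0.0875−0.0561) × (0.07615−0.01802) = 3.091×0.05813 = 0.1797 mol/dm³.

0.180 mol/dm³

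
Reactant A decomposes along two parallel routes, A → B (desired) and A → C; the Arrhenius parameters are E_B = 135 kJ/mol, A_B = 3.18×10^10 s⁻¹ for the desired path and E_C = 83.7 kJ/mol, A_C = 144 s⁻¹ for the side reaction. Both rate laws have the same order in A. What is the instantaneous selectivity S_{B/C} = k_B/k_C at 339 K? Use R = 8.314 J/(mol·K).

2.75

Since both paths have the same order in A, the concentration cancels and S_{B/C} = k_B/k_C = (A_B/A_C)·exp[(E_C−E_B)/(RT)].
(E_C−E_B)/(RT) = (83.7−135)×10³/(8.314×339) = -51300/2818 = -18.20.
k_B/k_C = (3.18×10^10/144)·exp(-18.20) = 2.208×10^8 × 1.245×10^-8 = 2.75.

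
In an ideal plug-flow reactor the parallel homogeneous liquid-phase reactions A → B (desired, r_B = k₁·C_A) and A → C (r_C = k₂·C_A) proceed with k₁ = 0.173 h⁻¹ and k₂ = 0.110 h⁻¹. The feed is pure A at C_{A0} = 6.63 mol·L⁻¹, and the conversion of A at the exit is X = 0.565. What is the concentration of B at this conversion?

2.29 mol·L⁻¹

C_A = C_{A0}(1−X) = 2.884 mol·L⁻¹.
Both paths are first order in A, so the instantaneous fraction to B is constant: dC_B/d(−C_A) = k₁/(k₁+k₂) = 0.6113.
C_B = 0.6113·(C_{A0}−C_A) = 0.6113×3.746 = 2.29 mol·L⁻¹.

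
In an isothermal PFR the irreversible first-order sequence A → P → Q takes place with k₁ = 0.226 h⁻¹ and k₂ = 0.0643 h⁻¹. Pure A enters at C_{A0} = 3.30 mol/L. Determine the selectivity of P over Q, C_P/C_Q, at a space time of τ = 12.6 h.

1.35

Solving the coupled first-order balances gives C_P(τ) = [k₁/(k₂−k₁)]·C_{A0}·(e^(−k₁τ) − e^(−k₂τ)).
e^(−k₁τ) = e^(−0.226×12.6) = e^(−2.848) = 0.05798; e^(−k₂τ) = e^(−0.8102) = 0.4448.
C_P = 0.226×3.30/(0.0643−0.226) × (0.05798−0.4448) = (-4.612)×(-0.3868) = 1.784 mol/L.
C_A = C_{A0}e^(−k₁τ) = 0.1913 mol/L, so C_Q = C_{A0}−C_A−C_P = 1.325 mol/L; C_P/C_Q = 1.35.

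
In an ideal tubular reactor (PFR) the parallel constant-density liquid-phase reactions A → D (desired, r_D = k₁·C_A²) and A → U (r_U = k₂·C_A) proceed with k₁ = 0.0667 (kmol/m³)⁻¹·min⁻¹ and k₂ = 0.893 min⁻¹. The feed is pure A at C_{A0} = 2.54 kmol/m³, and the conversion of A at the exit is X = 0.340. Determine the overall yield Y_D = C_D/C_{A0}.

0.0462

C_A = C_{A0}(1−X) = 1.676 kmol/m³.
Along a PFR/batch, dC_U/dC_A = −r_U/(r_D+r_U) = −k₂/(k₂+k₁·C_A).
Integrating from C_{A0} to C_A: C_U = (0.893/0.0667)·ln[(0.893+0.0667·2.54)/(0.893+0.0667·1.68)] = 13.39·ln(1.062/1.005) = 0.7463 kmol/m³.
Then C_D = (C_{A0}−C_A) − C_U = 0.8636 − 0.7463 = 0.1173 kmol/m³.
Y_D = C_D/C_{A0} = 0.1173/2.54 = 0.0462.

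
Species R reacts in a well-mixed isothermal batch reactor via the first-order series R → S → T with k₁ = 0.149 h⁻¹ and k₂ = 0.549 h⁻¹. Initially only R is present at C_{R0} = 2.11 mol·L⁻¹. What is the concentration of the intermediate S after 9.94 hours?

0.175 mol·L⁻¹

Solving the coupled first-order balances gives C_S(t) = [k₁/(k₂−k₁)]·C_{R0}·(e^(−k₁t) − e^(−k₂t)).
e^(−k₁t) = e^(−0.149×9.94) = e^(−1.481) = 0.2274; e^(−k₂t) = e^(−5.457) = 0.004266.
C_S = 0.149×2.11/(0.549−0.149) × (0.2274−0.004266) = 0.7860×0.2231 = 0.1754 mol·L⁻¹.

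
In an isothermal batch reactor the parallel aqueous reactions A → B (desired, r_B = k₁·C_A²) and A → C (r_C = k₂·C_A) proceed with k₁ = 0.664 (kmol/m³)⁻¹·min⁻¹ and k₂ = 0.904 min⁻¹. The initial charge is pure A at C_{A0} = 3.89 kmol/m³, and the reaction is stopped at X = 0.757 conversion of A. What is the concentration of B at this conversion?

C_A = C_{A0}(1−X) = 0.9453 kmol/m³.
Along a PFR/batch, dC_C/dC_A = −r_C/(r_B+r_C) = −k₂/(k₂+k₁·C_A).
Integrating from C_{A0} to C_A: C_C = (0.904/0.664)·ln[(0.904+0.664·3.89)/(0.904+0.664·0.945)] = 1.361·ln(3.487/1.532) = 1.120 kmol/m³.
Then C_B = (C_{A0}−C_A) − C_C = 2.945 − 1.120 = 1.825 kmol/m³.

1.82 kmol/m³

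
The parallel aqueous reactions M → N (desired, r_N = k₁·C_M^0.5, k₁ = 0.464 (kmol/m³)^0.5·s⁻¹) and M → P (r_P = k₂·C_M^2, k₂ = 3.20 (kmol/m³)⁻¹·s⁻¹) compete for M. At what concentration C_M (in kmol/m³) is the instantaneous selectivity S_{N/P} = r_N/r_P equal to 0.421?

0.491 kmol/m³

S_{N/P} = (k₁/k₂)·C_M^-1.5 ⇒ C_M = (S·k₂/k₁)^(1/(-1.5)).
= (0.421×3.20/0.464)^(-0.6667) = (2.903)^(-0.6667) = 0.491 kmol/m³.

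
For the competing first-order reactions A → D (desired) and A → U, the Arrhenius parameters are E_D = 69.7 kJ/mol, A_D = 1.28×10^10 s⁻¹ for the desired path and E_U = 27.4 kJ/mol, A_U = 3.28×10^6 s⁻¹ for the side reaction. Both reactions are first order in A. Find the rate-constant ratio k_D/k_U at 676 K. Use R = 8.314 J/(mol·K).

With equal orders, S_{D/U} = k_D/k_U = (A_D/A_U)·exp[(E_U−E_D)/(RT)].
(E_U−E_D)/(RT) = (27.4−69.7)×10³/(8.314×676) = -42300/5620 = -7.526.
k_D/k_U = (1.28×10^10/3.28×10^6)·exp(-7.526) = 3902 × 5.387×10^-4 = 2.10.

2.10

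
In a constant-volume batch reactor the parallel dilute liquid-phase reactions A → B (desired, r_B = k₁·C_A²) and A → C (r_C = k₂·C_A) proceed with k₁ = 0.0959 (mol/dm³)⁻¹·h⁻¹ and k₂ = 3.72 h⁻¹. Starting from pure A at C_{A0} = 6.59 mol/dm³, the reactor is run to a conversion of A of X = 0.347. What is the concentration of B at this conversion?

0.281 mol/dm³

C_A = C_{A0}(1−X) = 4.303 mol/dm³.
Along a PFR/batch, dC_C/dC_A = −r_C/(r_B+r_C) = −k₂/(k₂+k₁·C_A).
Integrating from C_{A0} to C_A: C_C = (3.72/0.0959)·ln[(3.72+0.0959·6.59)/(3.72+0.0959·4.30)] = 38.79·ln(4.352/4.133) = 2.006 mol/dm³.
Then C_B = (C_{A0}−C_A) − C_C = 2.287 − 2.006 = 0.2811 mol/dm³.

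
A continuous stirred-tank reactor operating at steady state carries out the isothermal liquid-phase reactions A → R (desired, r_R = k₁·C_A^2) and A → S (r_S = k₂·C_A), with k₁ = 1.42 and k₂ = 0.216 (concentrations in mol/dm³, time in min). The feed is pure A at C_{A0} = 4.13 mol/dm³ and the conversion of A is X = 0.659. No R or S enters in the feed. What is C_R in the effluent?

Exit C_A = C_{A0}(1−X) = 4.13×0.341 = 1.408 mol/dm³.
Rates in a CSTR are evaluated at the outlet concentration: r_R = 1.42×1.408^2 = 2.816, r_S = 0.216×1.408 = 0.3042.
Fraction of consumed A going to R: r_R/(r_R+r_S) = 0.9025.
C_R = 0.9025·C_{A0}·X = 0.9025×4.13×0.659 = 2.46 mol/dm³.

2.46 mol/dm³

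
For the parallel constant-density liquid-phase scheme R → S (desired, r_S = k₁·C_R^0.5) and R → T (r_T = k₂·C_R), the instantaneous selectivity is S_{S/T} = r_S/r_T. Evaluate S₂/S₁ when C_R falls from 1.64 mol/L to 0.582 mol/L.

1.68

S_{S/T} = (k₁/k₂)·C_R^-0.5, so S₂/S₁ = (C_{R,2}/C_{R,1})^-0.5.
= (0.582/1.64)^(-0.5) = (0.3549)^(-0.5) = 1.68.
Selectivity toward S rises as C_R falls — low-concentration operation is favoured.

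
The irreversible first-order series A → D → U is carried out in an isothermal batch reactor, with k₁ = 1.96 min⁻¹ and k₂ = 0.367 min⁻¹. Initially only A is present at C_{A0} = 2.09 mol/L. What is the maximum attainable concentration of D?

1.42 mol/L

Evaluating C_D at t_opt = ln(k₂/k₁)/(k₂−k₁) gives C_{D,max}/C_{A0} = (k₁/k₂)^[k₂/(k₂−k₁)].
= (1.96/0.367)^(0.367/(0.367−1.96)) = (5.341)^(-0.2304) = 0.6798.
C_{D,max} = 0.6798×2.09 = 1.42 mol/L.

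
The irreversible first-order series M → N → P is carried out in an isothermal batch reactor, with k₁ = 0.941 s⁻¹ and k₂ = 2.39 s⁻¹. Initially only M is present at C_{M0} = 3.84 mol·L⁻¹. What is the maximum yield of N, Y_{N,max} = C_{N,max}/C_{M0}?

0.215

For a first-order series the maximum intermediate yield is C_{N,max}/C_{M0} = (k₁/k₂)^[k₂/(k₂−k₁)].
= (0.941/2.39)^(2.39/(2.39−0.941)) = (0.3937)^(1.649) = 0.2149.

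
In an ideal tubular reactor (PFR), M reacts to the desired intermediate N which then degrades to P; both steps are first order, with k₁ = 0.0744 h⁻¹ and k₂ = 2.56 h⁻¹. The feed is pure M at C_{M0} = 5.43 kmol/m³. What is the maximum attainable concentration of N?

For a first-order series the maximum intermediate yield is C_{N,max}/C_{M0} = (k₁/k₂)^[k₂/(k₂−k₁)].
= (0.0744/2.56)^(2.56/(2.56−0.0744)) = (0.02906)^(1.030) = 0.02614.
C_{N,max} = 0.02614×5.43 = 0.142 kmol/m³.

0.142 kmol/m³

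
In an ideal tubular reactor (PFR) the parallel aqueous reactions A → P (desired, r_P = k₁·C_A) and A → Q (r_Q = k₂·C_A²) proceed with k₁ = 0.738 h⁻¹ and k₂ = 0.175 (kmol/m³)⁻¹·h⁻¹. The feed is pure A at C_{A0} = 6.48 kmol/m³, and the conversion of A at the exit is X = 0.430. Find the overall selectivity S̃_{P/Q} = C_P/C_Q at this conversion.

C_A = C_{A0}(1−X) = 3.694 kmol/m³.
Along a PFR/batch, dC_P/dC_A = −r_P/(r_P+r_Q) = −k₁/(k₁+k₂·C_A).
Integrating from C_{A0} to C_A: C_P = (0.738/0.175)·ln[(0.738+0.175·6.48)/(0.738+0.175·3.69)] = 4.217·ln(1.872/1.384) = 1.273 kmol/m³.
C_Q = (C_{A0}−C_A)−C_P = 1.514 kmol/m³; S̃_{P/Q} = 1.273/1.514 = 0.841.

0.841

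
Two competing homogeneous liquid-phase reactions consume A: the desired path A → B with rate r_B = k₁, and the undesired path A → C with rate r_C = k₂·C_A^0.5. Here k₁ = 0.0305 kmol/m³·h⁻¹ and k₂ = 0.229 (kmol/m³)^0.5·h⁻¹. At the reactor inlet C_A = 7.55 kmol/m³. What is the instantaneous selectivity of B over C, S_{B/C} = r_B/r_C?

0.0485

S_{B/C} = r_B/r_C = (k₁)/(k₂·C_A^0.5) = (k₁/k₂)·C_A^-0.5.
= (0.0305) / (0.229×7.550^0.5) = 0.03050/0.6292 = 0.0485.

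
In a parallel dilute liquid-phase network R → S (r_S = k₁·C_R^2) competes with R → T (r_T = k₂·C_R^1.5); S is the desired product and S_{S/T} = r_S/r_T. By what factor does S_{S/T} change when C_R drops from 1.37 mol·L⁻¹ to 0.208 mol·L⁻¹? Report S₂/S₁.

0.390

S_{S/T} = (k₁/k₂)·C_R^0.5, so S₂/S₁ = (C_{R,2}/C_{R,1})^0.5.
= (0.208/1.37)^0.5 = (0.1518)^0.5 = 0.390.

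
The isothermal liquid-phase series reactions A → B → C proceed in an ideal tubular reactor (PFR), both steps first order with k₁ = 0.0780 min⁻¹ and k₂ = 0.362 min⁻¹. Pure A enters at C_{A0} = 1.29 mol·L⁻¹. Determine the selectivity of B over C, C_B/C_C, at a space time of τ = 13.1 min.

0.177

For first-order series with pure A initially, C_B(τ) = k₁C_{A0}/(k₂−k₁)·(e^(−k₁τ) − e^(−k₂τ)).
e^(−k₁τ) = e^(−0.0780×13.1) = e^(−1.022) = 0.3599; e^(−k₂τ) = e^(−4.742) = 0.008719.
C_B = 0.0780×1.29/(0.362−0.0780) × (0.3599−0.008719) = 0.3543×0.3512 = 0.1244 mol·L⁻¹.
C_A = C_{A0}e^(−k₁τ) = 0.4643 mol·L⁻¹, so C_C = C_{A0}−C_A−C_B = 0.7012 mol·L⁻¹; C_B/C_C = 0.177.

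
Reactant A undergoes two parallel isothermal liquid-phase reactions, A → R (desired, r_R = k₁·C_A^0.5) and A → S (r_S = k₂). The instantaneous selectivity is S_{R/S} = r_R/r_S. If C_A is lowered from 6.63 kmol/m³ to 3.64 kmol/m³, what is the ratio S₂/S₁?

0.741

S_{R/S} = (k₁/k₂)·C_A^0.5, so S₂/S₁ = (C_{A,2}/C_{A,1})^0.5.
= (3.64/6.63)^0.5 = (0.5490)^0.5 = 0.741.
Selectivity toward R falls as C_A falls — high-concentration operation is favoured.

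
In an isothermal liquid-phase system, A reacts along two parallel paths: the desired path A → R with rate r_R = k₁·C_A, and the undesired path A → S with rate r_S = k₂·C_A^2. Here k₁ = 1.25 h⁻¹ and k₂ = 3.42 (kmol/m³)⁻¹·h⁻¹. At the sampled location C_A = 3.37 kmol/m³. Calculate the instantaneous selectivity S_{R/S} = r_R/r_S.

0.108

S_{R/S} = r_R/r_S = (k₁·C_A)/(k₂·C_A^2) = (k₁/k₂)·C_A⁻¹.
= (1.25×3.370) / (3.42×3.370^2) = 4.213/38.84 = 0.108.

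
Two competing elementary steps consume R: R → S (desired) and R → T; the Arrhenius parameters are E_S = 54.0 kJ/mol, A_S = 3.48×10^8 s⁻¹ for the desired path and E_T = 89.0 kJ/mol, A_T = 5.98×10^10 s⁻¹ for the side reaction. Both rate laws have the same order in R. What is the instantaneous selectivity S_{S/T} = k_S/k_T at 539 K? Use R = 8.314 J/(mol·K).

k_S/k_T = (A_S/A_T)·exp[−(E_S−E_T)/(RT)] = (A_S/A_T)·exp[(E_T−E_S)/(RT)].
(E_T−E_S)/(RT) = (89.0−54.0)×10³/(8.314×539) = 35000/4481 = 7.810.
k_S/k_T = (3.48×10^8/5.98×10^10)·exp(7.810) = 0.005819 × 2466 = 14.4.
Since E_S < E_T, lowering the temperature improves selectivity toward S.

14.4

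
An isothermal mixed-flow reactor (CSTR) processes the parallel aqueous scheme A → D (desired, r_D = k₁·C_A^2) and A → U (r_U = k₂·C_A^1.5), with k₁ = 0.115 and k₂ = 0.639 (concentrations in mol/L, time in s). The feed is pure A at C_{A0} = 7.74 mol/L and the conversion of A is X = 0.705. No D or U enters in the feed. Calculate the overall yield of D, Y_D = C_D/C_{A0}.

0.151

Exit C_A = C_{A0}(1−X) = 7.74×0.295 = 2.283 mol/L.
Rates in a CSTR are evaluated at the outlet concentration: r_D = 0.115×2.283^2 = 0.5995, r_U = 0.639×2.283^1.5 = 2.205.
Fraction of consumed A going to D: r_D/(r_D+r_U) = 0.2138.
C_D = 0.2138·C_{A0}·X = 0.2138×7.74×0.705 = 1.17 mol/L; Y_D = C_D/C_{A0} = 0.151.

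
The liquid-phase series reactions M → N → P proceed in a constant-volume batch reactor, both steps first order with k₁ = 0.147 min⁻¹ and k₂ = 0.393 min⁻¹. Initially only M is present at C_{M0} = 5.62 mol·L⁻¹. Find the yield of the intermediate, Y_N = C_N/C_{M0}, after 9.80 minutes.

The intermediate concentration in a first-order A→B→C sequence is C_N = k₁C_{M0}(e^(−k₁t) − e^(−k₂t))/(k₂−k₁).
e^(−k₁t) = e^(−0.147×9.80) = e^(−1.441) = 0.2368; e^(−k₂t) = e^(−3.851) = 0.02125.
C_N = 0.147×5.62/(0.393−0.147) × (0.2368−0.02125) = 3.358×0.2155 = 0.7238 mol·L⁻¹.
Y_N = C_N/C_{M0} = 0.7238/5.62 = 0.129.

0.129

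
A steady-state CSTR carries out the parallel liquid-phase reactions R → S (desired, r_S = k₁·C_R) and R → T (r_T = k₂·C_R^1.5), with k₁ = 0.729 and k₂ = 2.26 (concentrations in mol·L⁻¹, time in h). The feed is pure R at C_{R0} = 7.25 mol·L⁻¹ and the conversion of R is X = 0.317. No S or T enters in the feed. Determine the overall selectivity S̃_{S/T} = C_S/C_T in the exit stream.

0.145

Exit C_R = C_{R0}(1−X) = 7.25×0.683 = 4.952 mol·L⁻¹.
Rates in a CSTR are evaluated at the outlet concentration: r_S = 0.729×4.952 = 3.610, r_T = 2.26×4.952^1.5 = 24.90.
Overall selectivity = C_S/C_T = r_Sτ/(r_Tτ) = r_S/r_T = 0.145.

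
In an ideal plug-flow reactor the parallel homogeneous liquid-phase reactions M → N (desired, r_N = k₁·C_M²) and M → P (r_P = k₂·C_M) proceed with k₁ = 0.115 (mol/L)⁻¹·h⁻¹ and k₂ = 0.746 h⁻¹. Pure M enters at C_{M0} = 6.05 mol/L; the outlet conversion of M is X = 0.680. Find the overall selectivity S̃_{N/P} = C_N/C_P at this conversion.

C_M = C_{M0}(1−X) = 1.936 mol/L.
Along a PFR/batch, dC_P/dC_M = −r_P/(r_N+r_P) = −k₂/(k₂+k₁·C_M).
Integrating from C_{M0} to C_M: C_P = (0.746/0.115)·ln[(0.746+0.115·6.05)/(0.746+0.115·1.94)] = 6.487·ln(1.442/0.9686) = 2.580 mol/L.
Then C_N = (C_{M0}−C_M) − C_P = 4.114 − 2.580 = 1.534 mol/L.
S̃_{N/P} = C_N/C_P = 1.534/2.580 = 0.595.

0.595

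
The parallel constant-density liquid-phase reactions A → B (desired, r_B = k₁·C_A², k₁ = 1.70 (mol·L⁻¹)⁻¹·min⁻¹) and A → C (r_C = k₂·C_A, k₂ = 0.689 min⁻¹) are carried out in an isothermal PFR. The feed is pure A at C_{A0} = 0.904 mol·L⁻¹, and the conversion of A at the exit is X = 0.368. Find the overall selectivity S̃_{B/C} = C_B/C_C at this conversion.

1.80

C_A = C_{A0}(1−X) = 0.5713 mol·L⁻¹.
Along a PFR/batch, dC_C/dC_A = −r_C/(r_B+r_C) = −k₂/(k₂+k₁·C_A).
Integrating from C_{A0} to C_A: C_C = (0.689/1.70)·ln[(0.689+1.70·0.904)/(0.689+1.70·0.571)] = 0.4053·ln(2.226/1.660) = 0.1188 mol·L⁻¹.
Then C_B = (C_{A0}−C_A) − C_C = 0.3327 − 0.1188 = 0.2139 mol·L⁻¹.
S̃_{B/C} = C_B/C_C = 0.2139/0.1188 = 1.80.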